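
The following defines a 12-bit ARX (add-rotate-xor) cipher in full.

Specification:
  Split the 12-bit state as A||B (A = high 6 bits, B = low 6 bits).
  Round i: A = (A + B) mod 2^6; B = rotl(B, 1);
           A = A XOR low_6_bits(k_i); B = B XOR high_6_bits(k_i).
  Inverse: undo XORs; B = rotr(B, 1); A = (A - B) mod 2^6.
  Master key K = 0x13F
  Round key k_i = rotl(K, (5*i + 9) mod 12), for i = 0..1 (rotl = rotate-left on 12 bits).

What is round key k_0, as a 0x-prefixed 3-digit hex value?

0xE27

K = 0x13F
k_0 = rotl(K, (5*0+9) mod 12) = rotl(K, 9) = 0xE27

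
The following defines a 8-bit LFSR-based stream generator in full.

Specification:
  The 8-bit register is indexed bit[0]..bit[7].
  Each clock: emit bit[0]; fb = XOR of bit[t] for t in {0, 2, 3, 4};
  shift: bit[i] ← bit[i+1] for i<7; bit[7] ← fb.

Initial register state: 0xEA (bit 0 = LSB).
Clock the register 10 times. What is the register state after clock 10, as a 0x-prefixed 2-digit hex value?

reg_0 = 0xEA
clock 1: out=0, reg = 0xF5
clock 2: out=1, reg = 0xFA
clock 3: out=0, reg = 0x7D
clock 4: out=1, reg = 0x3E
clock 5: out=0, reg = 0x9F
clock 6: out=1, reg = 0x4F
clock 7: out=1, reg = 0xA7
clock 8: out=1, reg = 0x53
clock 9: out=1, reg = 0x29
clock 10: out=1, reg = 0x14

0x14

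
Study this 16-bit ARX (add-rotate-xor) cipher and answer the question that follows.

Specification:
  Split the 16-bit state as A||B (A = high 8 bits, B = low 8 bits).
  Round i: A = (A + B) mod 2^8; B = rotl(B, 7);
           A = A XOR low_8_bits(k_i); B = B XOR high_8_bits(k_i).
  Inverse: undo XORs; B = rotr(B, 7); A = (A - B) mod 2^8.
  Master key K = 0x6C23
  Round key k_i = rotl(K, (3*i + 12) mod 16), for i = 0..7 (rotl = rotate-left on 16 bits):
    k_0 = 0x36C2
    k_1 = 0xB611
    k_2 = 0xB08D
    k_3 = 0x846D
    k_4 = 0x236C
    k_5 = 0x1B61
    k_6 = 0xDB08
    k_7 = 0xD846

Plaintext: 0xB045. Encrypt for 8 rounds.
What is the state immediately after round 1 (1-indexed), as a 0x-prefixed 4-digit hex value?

s_0 = plaintext = 0xB045
s_1 = Round(s_0, k_0) = 0x3794
s_2 = Round(s_1, k_1) = 0xDAFC
s_3 = Round(s_2, k_2) = 0x5BCE
s_4 = Round(s_3, k_3) = 0x44E3
s_5 = Round(s_4, k_4) = 0x4BD2
s_6 = Round(s_5, k_5) = 0x7C72
s_7 = Round(s_6, k_6) = 0xE6E2
s_8 = Round(s_7, k_7) = 0x8EA9

0x3794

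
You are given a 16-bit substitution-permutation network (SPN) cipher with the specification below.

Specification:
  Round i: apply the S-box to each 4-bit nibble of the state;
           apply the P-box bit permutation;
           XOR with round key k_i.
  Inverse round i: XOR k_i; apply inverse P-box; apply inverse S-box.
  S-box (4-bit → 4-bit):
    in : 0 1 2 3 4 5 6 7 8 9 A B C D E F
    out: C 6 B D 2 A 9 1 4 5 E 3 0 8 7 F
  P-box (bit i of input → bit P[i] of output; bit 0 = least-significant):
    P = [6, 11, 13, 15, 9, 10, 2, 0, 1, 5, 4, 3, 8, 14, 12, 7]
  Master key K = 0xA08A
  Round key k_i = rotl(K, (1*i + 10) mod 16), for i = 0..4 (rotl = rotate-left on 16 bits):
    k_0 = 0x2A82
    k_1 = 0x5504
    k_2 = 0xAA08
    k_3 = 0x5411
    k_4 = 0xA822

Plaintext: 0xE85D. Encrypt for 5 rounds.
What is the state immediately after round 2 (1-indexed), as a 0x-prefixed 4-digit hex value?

0xA6FA

s_0 = plaintext = 0xE85D
s_1 = Round(s_0, k_0) = 0xFF93
s_2 = Round(s_1, k_1) = 0xA6FA
s_3 = Round(s_2, k_2) = 0x5487
s_4 = Round(s_3, k_3) = 0x14F5
s_5 = Round(s_4, k_4) = 0x7607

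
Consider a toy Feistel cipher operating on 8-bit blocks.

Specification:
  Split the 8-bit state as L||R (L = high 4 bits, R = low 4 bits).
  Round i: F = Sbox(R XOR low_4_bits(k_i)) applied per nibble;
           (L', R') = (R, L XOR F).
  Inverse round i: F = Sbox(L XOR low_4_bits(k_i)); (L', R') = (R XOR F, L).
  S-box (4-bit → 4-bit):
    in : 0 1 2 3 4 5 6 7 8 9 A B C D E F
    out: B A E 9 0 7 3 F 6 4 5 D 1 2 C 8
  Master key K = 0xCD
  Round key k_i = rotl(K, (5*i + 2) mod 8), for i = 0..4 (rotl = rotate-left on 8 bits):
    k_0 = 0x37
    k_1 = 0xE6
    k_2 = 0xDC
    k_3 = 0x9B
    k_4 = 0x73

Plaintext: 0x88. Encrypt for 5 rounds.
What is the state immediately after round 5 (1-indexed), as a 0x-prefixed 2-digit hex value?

s_0 = plaintext = 0x88
s_1 = Round(s_0, k_0) = 0x80
s_2 = Round(s_1, k_1) = 0x0B
s_3 = Round(s_2, k_2) = 0xBF
s_4 = Round(s_3, k_3) = 0xFB
s_5 = Round(s_4, k_4) = 0xB9

0xB9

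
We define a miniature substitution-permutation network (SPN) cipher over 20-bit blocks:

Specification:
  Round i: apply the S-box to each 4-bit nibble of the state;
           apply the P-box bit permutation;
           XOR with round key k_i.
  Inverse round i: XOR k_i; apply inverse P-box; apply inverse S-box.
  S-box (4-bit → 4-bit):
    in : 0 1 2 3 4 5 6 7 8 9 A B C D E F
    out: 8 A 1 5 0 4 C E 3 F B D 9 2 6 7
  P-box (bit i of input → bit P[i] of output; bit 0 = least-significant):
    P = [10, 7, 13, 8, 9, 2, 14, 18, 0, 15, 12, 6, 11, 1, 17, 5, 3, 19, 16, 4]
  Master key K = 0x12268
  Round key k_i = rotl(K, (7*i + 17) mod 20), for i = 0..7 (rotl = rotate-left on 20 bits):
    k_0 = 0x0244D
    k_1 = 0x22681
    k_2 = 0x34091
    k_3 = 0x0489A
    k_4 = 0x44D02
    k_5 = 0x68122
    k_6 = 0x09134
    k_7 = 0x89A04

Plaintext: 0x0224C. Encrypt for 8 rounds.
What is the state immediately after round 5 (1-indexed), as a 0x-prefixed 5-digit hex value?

0xEE199

s_0 = plaintext = 0x0224C
s_1 = Round(s_0, k_0) = 0x0295C
s_2 = Round(s_1, k_1) = 0x2FBD0
s_3 = Round(s_2, k_2) = 0x159DE
s_4 = Round(s_3, k_3) = 0xAF84F
s_5 = Round(s_4, k_4) = 0xEE199
s_6 = Round(s_5, k_5) = 0x966E4
s_7 = Round(s_6, k_6) = 0xBC148
s_8 = Round(s_7, k_7) = 0x916FC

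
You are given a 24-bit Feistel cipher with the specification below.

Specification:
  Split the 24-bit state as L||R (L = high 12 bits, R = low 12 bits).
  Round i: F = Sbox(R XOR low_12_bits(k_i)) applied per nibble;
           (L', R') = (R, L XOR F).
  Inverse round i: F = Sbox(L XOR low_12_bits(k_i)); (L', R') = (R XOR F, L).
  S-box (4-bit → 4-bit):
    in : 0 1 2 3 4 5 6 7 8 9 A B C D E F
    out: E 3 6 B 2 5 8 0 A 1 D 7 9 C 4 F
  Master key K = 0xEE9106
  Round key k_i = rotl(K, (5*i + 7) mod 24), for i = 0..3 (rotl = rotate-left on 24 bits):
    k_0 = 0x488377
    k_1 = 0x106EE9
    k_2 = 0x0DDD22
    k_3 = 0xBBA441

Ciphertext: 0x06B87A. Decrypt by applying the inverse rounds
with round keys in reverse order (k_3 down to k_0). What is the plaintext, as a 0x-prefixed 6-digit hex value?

s_0 = ciphertext = 0x06B87A
s_1 = InvRound(s_0, k_3) = 0xA1706B
s_2 = InvRound(s_1, k_2) = 0x0DEA17
s_3 = InvRound(s_2, k_1) = 0xEA70DE
s_4 = InvRound(s_3, k_0) = 0xC10EA7

0xC10EA7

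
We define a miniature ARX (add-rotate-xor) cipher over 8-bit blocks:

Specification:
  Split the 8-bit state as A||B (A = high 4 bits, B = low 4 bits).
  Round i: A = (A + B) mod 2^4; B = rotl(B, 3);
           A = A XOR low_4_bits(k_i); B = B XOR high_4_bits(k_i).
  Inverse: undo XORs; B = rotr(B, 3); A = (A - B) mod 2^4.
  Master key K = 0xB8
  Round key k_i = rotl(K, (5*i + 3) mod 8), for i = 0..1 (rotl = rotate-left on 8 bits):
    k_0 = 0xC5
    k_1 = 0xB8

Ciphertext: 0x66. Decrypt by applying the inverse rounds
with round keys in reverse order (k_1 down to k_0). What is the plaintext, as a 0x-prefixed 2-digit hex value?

0x8E

s_0 = ciphertext = 0x66
s_1 = InvRound(s_0, k_1) = 0x3B
s_2 = InvRound(s_1, k_0) = 0x8E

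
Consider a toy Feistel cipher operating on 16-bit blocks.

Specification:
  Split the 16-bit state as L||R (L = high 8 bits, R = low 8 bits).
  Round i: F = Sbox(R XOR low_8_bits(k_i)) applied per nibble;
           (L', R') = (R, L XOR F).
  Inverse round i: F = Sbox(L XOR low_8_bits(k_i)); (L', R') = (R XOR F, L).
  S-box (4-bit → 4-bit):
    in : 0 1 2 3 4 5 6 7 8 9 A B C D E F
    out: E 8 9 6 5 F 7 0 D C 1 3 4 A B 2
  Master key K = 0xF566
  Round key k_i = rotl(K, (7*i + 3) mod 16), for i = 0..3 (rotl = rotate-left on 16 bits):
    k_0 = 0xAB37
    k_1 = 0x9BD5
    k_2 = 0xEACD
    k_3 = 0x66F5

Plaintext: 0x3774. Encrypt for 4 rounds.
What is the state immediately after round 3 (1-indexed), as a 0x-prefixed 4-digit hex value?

0x41B5

s_0 = plaintext = 0x3774
s_1 = Round(s_0, k_0) = 0x7461
s_2 = Round(s_1, k_1) = 0x6141
s_3 = Round(s_2, k_2) = 0x41B5
s_4 = Round(s_3, k_3) = 0xB51F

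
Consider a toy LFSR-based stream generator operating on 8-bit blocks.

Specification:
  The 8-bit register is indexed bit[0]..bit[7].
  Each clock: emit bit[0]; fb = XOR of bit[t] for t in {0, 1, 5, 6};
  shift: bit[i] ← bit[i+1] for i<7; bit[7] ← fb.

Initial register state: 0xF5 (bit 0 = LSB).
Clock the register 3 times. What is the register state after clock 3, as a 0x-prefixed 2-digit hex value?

reg_0 = 0xF5
clock 1: out=1, reg = 0xFA
clock 2: out=0, reg = 0xFD
clock 3: out=1, reg = 0xFE

0xFE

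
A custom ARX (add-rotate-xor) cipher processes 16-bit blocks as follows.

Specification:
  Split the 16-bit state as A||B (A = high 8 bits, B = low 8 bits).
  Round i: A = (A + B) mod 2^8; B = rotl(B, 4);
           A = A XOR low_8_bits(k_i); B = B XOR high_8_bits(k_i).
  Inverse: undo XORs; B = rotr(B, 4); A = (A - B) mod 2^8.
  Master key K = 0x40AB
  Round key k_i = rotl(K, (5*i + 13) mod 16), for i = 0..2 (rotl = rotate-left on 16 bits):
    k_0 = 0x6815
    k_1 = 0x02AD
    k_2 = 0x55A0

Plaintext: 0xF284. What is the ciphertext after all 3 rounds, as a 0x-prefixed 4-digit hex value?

0x8E55

s_0 = plaintext = 0xF284
s_1 = Round(s_0, k_0) = 0x6320
s_2 = Round(s_1, k_1) = 0x2E00
s_3 = Round(s_2, k_2) = 0x8E55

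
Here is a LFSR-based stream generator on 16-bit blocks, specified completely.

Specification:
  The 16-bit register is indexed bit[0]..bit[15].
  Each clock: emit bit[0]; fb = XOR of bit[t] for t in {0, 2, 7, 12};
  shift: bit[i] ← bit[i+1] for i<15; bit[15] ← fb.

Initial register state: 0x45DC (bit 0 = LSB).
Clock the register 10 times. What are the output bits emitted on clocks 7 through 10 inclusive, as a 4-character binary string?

reg_0 = 0x45DC
clock 1: out=0, reg = 0x22EE
clock 2: out=0, reg = 0x1177
clock 3: out=1, reg = 0x88BB
clock 4: out=1, reg = 0x445D
clock 5: out=1, reg = 0x222E
clock 6: out=0, reg = 0x9117
clock 7: out=1, reg = 0xC88B
clock 8: out=1, reg = 0x6445
clock 9: out=1, reg = 0x3222
clock 10: out=0, reg = 0x9911

1110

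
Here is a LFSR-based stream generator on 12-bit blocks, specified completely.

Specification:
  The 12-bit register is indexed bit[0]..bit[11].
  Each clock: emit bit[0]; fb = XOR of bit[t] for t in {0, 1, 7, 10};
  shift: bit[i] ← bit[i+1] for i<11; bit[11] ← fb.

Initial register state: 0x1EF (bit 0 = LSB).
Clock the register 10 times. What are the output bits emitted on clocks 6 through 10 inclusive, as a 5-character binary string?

reg_0 = 0x1EF
clock 1: out=1, reg = 0x8F7
clock 2: out=1, reg = 0xC7B
clock 3: out=1, reg = 0xE3D
clock 4: out=1, reg = 0x71E
clock 5: out=0, reg = 0x38F
clock 6: out=1, reg = 0x9C7
clock 7: out=1, reg = 0xCE3
clock 8: out=1, reg = 0x671
clock 9: out=1, reg = 0x338
clock 10: out=0, reg = 0x19C

11110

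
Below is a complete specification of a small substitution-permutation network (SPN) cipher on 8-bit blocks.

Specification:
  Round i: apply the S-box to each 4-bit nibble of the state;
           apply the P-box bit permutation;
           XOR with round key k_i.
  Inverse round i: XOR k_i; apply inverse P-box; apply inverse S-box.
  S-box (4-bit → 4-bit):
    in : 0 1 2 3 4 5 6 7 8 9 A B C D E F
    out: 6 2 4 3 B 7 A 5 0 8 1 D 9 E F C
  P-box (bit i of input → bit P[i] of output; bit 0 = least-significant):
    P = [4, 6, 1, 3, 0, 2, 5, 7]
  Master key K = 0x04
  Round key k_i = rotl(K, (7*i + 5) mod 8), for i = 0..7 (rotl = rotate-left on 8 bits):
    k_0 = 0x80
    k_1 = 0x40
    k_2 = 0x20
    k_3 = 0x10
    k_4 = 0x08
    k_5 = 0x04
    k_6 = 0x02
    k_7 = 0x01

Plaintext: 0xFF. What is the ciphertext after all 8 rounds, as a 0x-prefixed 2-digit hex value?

s_0 = plaintext = 0xFF
s_1 = Round(s_0, k_0) = 0x2A
s_2 = Round(s_1, k_1) = 0x70
s_3 = Round(s_2, k_2) = 0x43
s_4 = Round(s_3, k_3) = 0xC5
s_5 = Round(s_4, k_4) = 0xDB
s_6 = Round(s_5, k_5) = 0xBA
s_7 = Round(s_6, k_6) = 0xB3
s_8 = Round(s_7, k_7) = 0xF0

0xF0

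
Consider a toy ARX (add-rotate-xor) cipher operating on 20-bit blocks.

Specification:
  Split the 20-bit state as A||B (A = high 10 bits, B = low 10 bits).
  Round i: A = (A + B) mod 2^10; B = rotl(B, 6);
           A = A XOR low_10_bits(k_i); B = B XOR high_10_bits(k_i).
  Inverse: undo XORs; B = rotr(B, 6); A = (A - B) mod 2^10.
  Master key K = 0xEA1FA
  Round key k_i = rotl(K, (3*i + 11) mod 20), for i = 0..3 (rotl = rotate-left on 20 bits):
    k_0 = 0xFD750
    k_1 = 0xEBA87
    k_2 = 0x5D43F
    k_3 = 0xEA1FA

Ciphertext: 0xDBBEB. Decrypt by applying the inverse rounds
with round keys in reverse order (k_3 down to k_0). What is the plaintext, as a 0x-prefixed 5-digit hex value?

0x770A5

s_0 = ciphertext = 0xDBBEB
s_1 = InvRound(s_0, k_3) = 0x98C31
s_2 = InvRound(s_1, k_2) = 0x85C45
s_3 = InvRound(s_2, k_1) = 0x746BF
s_4 = InvRound(s_3, k_0) = 0x770A5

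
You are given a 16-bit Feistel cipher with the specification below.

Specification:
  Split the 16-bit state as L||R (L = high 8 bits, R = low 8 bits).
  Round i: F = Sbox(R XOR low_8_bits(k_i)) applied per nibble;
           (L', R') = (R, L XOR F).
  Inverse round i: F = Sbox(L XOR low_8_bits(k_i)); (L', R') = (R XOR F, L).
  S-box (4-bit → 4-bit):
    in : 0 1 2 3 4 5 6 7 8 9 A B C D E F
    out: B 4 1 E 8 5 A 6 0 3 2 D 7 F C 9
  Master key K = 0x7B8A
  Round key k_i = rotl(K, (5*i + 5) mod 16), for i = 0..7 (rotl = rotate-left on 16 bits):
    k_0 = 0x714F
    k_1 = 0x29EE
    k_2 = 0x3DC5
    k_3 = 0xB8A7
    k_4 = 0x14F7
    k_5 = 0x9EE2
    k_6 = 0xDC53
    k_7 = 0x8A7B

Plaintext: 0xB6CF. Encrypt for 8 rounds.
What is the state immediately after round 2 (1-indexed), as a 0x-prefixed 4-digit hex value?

s_0 = plaintext = 0xB6CF
s_1 = Round(s_0, k_0) = 0xCFBD
s_2 = Round(s_1, k_1) = 0xBD91
s_3 = Round(s_2, k_2) = 0x91E5
s_4 = Round(s_3, k_3) = 0xE510
s_5 = Round(s_4, k_4) = 0x1023
s_6 = Round(s_5, k_5) = 0x2364
s_7 = Round(s_6, k_6) = 0x64C5
s_8 = Round(s_7, k_7) = 0xC5B8

0xBD91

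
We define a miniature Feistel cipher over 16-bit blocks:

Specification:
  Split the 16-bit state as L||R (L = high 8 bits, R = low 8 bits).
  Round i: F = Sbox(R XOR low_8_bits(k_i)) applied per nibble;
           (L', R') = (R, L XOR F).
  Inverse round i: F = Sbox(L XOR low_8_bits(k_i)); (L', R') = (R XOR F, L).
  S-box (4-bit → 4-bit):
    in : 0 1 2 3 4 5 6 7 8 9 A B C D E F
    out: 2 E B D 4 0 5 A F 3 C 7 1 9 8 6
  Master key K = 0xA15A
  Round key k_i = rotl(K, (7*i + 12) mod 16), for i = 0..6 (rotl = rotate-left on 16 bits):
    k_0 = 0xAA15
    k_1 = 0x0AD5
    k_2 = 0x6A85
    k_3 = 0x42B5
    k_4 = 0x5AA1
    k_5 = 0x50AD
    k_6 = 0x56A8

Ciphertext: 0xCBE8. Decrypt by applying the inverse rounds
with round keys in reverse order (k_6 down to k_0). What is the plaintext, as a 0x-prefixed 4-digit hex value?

0x94BF

s_0 = ciphertext = 0xCBE8
s_1 = InvRound(s_0, k_6) = 0xB5CB
s_2 = InvRound(s_1, k_5) = 0x24B5
s_3 = InvRound(s_2, k_4) = 0x4524
s_4 = InvRound(s_3, k_3) = 0x4645
s_5 = InvRound(s_4, k_2) = 0x5846
s_6 = InvRound(s_5, k_1) = 0xBF58
s_7 = InvRound(s_6, k_0) = 0x94BF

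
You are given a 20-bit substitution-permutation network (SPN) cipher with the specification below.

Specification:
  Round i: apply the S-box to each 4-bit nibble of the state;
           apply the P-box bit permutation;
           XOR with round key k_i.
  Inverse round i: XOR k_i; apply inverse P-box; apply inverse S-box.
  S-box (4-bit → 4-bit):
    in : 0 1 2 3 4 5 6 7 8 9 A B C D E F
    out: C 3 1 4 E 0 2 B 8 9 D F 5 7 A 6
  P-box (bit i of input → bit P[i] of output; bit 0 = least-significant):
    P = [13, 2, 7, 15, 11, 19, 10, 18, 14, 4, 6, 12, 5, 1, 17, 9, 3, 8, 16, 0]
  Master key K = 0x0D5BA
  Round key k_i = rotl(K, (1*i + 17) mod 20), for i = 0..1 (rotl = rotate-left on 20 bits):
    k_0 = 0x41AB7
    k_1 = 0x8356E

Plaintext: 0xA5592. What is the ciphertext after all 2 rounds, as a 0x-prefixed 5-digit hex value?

0x6F862

s_0 = plaintext = 0xA5592
s_1 = Round(s_0, k_0) = 0x132BE
s_2 = Round(s_1, k_1) = 0x6F862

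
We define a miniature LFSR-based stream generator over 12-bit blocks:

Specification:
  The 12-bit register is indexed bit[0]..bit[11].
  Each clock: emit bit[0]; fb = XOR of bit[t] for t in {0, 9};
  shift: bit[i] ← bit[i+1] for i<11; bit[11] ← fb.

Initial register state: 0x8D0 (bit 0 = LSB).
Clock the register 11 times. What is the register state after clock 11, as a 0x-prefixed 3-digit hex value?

0x6E9

reg_0 = 0x8D0
clock 1: out=0, reg = 0x468
clock 2: out=0, reg = 0x234
clock 3: out=0, reg = 0x91A
clock 4: out=0, reg = 0x48D
clock 5: out=1, reg = 0xA46
clock 6: out=0, reg = 0xD23
clock 7: out=1, reg = 0xE91
clock 8: out=1, reg = 0x748
clock 9: out=0, reg = 0xBA4
clock 10: out=0, reg = 0xDD2
clock 11: out=0, reg = 0x6E9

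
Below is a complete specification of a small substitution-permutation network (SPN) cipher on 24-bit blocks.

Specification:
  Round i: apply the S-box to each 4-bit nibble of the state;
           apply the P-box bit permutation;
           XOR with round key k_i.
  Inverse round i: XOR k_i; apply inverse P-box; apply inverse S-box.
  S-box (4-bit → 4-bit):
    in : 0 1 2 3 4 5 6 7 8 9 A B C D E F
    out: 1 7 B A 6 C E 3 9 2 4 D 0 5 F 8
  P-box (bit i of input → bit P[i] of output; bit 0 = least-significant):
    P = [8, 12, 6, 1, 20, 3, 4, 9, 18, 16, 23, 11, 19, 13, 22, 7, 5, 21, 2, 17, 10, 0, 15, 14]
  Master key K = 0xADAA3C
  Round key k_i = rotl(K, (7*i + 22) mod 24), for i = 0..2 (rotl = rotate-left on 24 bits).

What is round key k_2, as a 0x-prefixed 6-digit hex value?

0xA3CADA

K = 0xADAA3C
k_0 = rotl(K, (7*0+22) mod 24) = rotl(K, 22) = 0x2B6A8F
k_1 = rotl(K, (7*1+22) mod 24) = rotl(K, 5) = 0xB54795
k_2 = rotl(K, (7*2+22) mod 24) = rotl(K, 12) = 0xA3CADA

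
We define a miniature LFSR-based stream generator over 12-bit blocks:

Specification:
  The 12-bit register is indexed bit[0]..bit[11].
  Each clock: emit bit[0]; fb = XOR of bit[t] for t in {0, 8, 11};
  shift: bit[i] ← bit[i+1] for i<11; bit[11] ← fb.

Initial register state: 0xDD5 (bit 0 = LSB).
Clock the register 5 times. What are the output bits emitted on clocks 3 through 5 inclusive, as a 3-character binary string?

reg_0 = 0xDD5
clock 1: out=1, reg = 0xEEA
clock 2: out=0, reg = 0xF75
clock 3: out=1, reg = 0xFBA
clock 4: out=0, reg = 0x7DD
clock 5: out=1, reg = 0x3EE

101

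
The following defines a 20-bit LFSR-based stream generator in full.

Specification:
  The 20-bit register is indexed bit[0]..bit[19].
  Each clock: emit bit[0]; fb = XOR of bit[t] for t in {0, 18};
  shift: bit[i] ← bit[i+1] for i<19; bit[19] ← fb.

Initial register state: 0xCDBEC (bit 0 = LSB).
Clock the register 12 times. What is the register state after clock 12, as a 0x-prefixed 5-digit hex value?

0x263CD

reg_0 = 0xCDBEC
clock 1: out=0, reg = 0xE6DF6
clock 2: out=0, reg = 0xF36FB
clock 3: out=1, reg = 0x79B7D
clock 4: out=1, reg = 0x3CDBE
clock 5: out=0, reg = 0x1E6DF
clock 6: out=1, reg = 0x8F36F
clock 7: out=1, reg = 0xC79B7
clock 8: out=1, reg = 0x63CDB
clock 9: out=1, reg = 0x31E6D
clock 10: out=1, reg = 0x98F36
clock 11: out=0, reg = 0x4C79B
clock 12: out=1, reg = 0x263CD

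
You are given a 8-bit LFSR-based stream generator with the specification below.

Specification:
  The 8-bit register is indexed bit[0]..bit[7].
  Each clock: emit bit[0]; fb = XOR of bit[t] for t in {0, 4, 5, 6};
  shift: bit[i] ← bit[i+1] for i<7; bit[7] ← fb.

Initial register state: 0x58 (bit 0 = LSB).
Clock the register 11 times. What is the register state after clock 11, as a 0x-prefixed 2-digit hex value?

reg_0 = 0x58
clock 1: out=0, reg = 0x2C
clock 2: out=0, reg = 0x96
clock 3: out=0, reg = 0xCB
clock 4: out=1, reg = 0x65
clock 5: out=1, reg = 0xB2
clock 6: out=0, reg = 0x59
clock 7: out=1, reg = 0xAC
clock 8: out=0, reg = 0xD6
clock 9: out=0, reg = 0x6B
clock 10: out=1, reg = 0xB5
clock 11: out=1, reg = 0xDA

0xDA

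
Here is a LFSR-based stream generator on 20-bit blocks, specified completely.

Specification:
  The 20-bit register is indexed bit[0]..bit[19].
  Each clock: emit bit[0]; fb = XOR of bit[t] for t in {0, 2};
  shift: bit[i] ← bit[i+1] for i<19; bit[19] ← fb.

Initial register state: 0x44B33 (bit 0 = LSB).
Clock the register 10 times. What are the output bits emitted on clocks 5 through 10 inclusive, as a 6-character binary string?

reg_0 = 0x44B33
clock 1: out=1, reg = 0xA2599
clock 2: out=1, reg = 0xD12CC
clock 3: out=0, reg = 0xE8966
clock 4: out=0, reg = 0xF44B3
clock 5: out=1, reg = 0xFA259
clock 6: out=1, reg = 0xFD12C
clock 7: out=0, reg = 0xFE896
clock 8: out=0, reg = 0xFF44B
clock 9: out=1, reg = 0xFFA25
clock 10: out=1, reg = 0x7FD12

110011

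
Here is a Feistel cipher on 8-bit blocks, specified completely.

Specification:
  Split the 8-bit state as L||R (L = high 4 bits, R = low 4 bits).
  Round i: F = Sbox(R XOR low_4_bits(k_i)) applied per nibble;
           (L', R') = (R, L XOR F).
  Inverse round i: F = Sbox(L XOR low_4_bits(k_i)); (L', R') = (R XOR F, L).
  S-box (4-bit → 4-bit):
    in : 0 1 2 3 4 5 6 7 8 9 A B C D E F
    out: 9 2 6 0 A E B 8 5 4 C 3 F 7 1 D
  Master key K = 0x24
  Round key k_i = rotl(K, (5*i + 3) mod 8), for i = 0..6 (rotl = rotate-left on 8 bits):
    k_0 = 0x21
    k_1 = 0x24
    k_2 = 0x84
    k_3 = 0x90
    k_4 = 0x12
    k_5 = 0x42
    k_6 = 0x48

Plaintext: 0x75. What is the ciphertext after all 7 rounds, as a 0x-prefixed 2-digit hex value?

s_0 = plaintext = 0x75
s_1 = Round(s_0, k_0) = 0x5D
s_2 = Round(s_1, k_1) = 0xD1
s_3 = Round(s_2, k_2) = 0x13
s_4 = Round(s_3, k_3) = 0x31
s_5 = Round(s_4, k_4) = 0x13
s_6 = Round(s_5, k_5) = 0x33
s_7 = Round(s_6, k_6) = 0x30

0x30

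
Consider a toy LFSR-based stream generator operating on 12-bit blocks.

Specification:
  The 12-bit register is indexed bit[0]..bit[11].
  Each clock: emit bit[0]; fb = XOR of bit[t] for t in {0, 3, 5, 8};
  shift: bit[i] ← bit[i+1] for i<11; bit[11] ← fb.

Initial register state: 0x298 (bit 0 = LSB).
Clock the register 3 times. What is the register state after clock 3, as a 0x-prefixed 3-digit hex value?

reg_0 = 0x298
clock 1: out=0, reg = 0x94C
clock 2: out=0, reg = 0x4A6
clock 3: out=0, reg = 0xA53

0xA53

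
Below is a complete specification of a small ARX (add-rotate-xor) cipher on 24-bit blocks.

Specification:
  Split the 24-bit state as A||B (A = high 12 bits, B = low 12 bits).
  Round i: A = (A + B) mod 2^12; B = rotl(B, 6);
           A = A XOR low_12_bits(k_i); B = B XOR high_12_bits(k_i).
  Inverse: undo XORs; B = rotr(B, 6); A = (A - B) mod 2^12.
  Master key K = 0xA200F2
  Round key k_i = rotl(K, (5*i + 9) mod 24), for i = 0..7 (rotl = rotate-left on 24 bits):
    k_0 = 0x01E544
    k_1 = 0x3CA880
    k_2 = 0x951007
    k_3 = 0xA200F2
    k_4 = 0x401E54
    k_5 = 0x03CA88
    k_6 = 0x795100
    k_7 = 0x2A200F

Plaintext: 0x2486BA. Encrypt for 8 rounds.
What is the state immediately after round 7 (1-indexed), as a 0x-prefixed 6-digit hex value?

s_0 = plaintext = 0x2486BA
s_1 = Round(s_0, k_0) = 0xC46E84
s_2 = Round(s_1, k_1) = 0x24A2F0
s_3 = Round(s_2, k_2) = 0x53D55A
s_4 = Round(s_3, k_3) = 0xA65CB5
s_5 = Round(s_4, k_4) = 0x94E973
s_6 = Round(s_5, k_5) = 0x849CD9
s_7 = Round(s_6, k_6) = 0x4221E6
s_8 = Round(s_7, k_7) = 0x607B25

0x4221E6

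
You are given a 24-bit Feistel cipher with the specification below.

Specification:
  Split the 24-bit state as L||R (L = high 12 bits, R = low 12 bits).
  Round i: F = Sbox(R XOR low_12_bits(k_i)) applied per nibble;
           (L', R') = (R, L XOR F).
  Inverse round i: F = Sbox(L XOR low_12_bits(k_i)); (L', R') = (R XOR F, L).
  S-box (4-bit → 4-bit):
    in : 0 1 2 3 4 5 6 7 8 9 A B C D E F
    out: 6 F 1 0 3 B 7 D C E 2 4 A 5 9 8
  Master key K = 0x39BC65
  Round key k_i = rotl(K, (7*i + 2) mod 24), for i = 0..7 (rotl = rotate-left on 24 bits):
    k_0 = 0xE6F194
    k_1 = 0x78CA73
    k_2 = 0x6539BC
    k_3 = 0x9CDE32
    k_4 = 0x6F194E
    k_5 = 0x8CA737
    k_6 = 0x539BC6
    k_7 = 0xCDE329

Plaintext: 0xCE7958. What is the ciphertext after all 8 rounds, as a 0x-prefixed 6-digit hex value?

s_0 = plaintext = 0xCE7958
s_1 = Round(s_0, k_0) = 0x95804D
s_2 = Round(s_1, k_1) = 0x04DB51
s_3 = Round(s_2, k_2) = 0xB511D8
s_4 = Round(s_3, k_3) = 0x1D83C3
s_5 = Round(s_4, k_4) = 0x3C331D
s_6 = Round(s_5, k_5) = 0x31D0D1
s_7 = Round(s_6, k_6) = 0x0D17E0
s_8 = Round(s_7, k_7) = 0x7E037F

0x7E037F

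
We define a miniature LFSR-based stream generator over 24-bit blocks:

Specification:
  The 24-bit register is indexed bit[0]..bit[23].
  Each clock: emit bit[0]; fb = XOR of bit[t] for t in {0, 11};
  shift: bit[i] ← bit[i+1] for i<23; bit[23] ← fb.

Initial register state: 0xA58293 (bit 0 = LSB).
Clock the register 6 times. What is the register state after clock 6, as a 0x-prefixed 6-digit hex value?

reg_0 = 0xA58293
clock 1: out=1, reg = 0xD2C149
clock 2: out=1, reg = 0xE960A4
clock 3: out=0, reg = 0x74B052
clock 4: out=0, reg = 0x3A5829
clock 5: out=1, reg = 0x1D2C14
clock 6: out=0, reg = 0x8E960A

0x8E960A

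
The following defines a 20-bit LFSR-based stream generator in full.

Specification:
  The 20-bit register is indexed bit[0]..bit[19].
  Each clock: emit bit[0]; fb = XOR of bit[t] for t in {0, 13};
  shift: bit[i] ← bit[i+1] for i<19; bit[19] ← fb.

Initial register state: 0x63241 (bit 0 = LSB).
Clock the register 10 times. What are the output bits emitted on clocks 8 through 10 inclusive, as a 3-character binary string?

001

reg_0 = 0x63241
clock 1: out=1, reg = 0x31920
clock 2: out=0, reg = 0x18C90
clock 3: out=0, reg = 0x0C648
clock 4: out=0, reg = 0x06324
clock 5: out=0, reg = 0x83192
clock 6: out=0, reg = 0xC18C9
clock 7: out=1, reg = 0xE0C64
clock 8: out=0, reg = 0x70632
clock 9: out=0, reg = 0x38319
clock 10: out=1, reg = 0x9C18C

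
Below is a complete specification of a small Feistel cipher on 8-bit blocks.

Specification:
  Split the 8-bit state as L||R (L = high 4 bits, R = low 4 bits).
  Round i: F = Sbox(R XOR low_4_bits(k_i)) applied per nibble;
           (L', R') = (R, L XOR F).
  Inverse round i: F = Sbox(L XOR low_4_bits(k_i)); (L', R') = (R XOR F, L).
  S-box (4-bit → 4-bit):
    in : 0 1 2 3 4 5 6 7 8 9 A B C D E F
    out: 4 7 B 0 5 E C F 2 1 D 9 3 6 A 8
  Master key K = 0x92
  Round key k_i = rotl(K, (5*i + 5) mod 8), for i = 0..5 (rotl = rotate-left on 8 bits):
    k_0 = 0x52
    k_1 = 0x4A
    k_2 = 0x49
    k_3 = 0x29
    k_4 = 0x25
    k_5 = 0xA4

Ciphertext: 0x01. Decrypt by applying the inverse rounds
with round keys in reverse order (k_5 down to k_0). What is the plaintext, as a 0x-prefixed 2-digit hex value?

0x75

s_0 = ciphertext = 0x01
s_1 = InvRound(s_0, k_5) = 0x40
s_2 = InvRound(s_1, k_4) = 0x74
s_3 = InvRound(s_2, k_3) = 0xE7
s_4 = InvRound(s_3, k_2) = 0x8E
s_5 = InvRound(s_4, k_1) = 0x58
s_6 = InvRound(s_5, k_0) = 0x75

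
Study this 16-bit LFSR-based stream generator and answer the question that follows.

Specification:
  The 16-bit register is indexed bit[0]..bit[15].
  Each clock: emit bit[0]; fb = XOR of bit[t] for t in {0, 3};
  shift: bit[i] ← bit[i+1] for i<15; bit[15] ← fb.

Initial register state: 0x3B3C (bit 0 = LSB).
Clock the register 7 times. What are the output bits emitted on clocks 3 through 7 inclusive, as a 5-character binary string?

11110

reg_0 = 0x3B3C
clock 1: out=0, reg = 0x9D9E
clock 2: out=0, reg = 0xCECF
clock 3: out=1, reg = 0x6767
clock 4: out=1, reg = 0xB3B3
clock 5: out=1, reg = 0xD9D9
clock 6: out=1, reg = 0x6CEC
clock 7: out=0, reg = 0xB676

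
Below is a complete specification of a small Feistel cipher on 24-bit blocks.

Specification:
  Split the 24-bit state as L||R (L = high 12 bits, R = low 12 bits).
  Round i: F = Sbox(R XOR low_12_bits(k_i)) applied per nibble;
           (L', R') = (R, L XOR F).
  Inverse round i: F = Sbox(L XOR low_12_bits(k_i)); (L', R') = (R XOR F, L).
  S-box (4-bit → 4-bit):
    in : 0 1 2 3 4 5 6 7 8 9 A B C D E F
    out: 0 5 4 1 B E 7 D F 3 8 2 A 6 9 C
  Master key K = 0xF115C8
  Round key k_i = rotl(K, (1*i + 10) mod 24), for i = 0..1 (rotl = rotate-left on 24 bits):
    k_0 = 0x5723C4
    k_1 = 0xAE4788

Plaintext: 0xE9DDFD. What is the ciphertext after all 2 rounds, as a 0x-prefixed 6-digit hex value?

0x78EDFA

s_0 = plaintext = 0xE9DDFD
s_1 = Round(s_0, k_0) = 0xDFD78E
s_2 = Round(s_1, k_1) = 0x78EDFA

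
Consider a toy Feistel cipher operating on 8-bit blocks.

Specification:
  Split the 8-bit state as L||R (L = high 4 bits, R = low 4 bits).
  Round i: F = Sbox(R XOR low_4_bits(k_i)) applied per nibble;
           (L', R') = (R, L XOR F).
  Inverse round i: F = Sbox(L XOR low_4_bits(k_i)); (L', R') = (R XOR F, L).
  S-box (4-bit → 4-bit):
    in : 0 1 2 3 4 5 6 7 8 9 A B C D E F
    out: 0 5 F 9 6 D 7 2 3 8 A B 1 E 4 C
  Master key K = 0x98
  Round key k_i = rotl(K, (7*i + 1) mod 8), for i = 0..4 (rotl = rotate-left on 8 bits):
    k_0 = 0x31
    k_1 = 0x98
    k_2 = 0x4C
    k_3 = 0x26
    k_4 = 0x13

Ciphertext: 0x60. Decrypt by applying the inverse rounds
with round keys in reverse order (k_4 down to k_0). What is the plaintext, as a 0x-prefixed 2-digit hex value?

s_0 = ciphertext = 0x60
s_1 = InvRound(s_0, k_4) = 0xD6
s_2 = InvRound(s_1, k_3) = 0xDD
s_3 = InvRound(s_2, k_2) = 0x8D
s_4 = InvRound(s_3, k_1) = 0xD8
s_5 = InvRound(s_4, k_0) = 0x9D

0x9D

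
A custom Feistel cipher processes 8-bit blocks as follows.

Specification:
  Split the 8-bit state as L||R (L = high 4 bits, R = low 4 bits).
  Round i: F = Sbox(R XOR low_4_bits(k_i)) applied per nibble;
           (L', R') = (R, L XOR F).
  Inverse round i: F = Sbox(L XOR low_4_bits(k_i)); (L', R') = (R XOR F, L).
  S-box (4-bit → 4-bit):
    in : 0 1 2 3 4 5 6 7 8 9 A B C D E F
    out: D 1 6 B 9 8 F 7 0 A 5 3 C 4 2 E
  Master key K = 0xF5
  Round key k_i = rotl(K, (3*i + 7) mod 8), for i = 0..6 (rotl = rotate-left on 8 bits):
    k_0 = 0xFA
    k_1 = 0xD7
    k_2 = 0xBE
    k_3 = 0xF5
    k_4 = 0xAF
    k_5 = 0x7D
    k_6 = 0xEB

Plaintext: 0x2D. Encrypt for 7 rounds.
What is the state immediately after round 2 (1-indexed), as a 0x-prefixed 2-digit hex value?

s_0 = plaintext = 0x2D
s_1 = Round(s_0, k_0) = 0xD5
s_2 = Round(s_1, k_1) = 0x5B
s_3 = Round(s_2, k_2) = 0xBD
s_4 = Round(s_3, k_3) = 0xDB
s_5 = Round(s_4, k_4) = 0xB4
s_6 = Round(s_5, k_5) = 0x41
s_7 = Round(s_6, k_6) = 0x11

0x5B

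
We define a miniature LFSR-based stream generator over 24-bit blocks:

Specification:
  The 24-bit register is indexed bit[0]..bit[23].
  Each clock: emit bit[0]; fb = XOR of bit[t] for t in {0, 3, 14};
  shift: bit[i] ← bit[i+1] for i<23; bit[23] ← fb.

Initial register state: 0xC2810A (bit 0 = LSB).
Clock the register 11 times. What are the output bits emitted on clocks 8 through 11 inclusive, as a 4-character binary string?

reg_0 = 0xC2810A
clock 1: out=0, reg = 0xE14085
clock 2: out=1, reg = 0x70A042
clock 3: out=0, reg = 0x385021
clock 4: out=1, reg = 0x1C2810
clock 5: out=0, reg = 0x0E1408
clock 6: out=0, reg = 0x870A04
clock 7: out=0, reg = 0x438502
clock 8: out=0, reg = 0x21C281
clock 9: out=1, reg = 0x10E140
clock 10: out=0, reg = 0x8870A0
clock 11: out=0, reg = 0xC43850

0100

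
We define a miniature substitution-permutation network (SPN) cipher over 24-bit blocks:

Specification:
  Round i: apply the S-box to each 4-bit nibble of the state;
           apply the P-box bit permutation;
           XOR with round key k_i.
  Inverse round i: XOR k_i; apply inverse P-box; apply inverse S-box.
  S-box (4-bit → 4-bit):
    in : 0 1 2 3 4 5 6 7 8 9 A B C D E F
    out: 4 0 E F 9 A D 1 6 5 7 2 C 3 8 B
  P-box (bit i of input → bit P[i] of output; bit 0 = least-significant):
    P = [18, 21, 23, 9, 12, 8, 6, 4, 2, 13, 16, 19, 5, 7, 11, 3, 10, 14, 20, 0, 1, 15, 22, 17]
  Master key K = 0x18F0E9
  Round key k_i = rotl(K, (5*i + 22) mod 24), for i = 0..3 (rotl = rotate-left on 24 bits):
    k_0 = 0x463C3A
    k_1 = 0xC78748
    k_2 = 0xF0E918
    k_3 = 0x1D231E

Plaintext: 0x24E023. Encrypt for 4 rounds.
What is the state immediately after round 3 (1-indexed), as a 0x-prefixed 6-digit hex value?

s_0 = plaintext = 0x24E023
s_1 = Round(s_0, k_0) = 0xA1BB63
s_2 = Round(s_1, k_1) = 0x23359A
s_3 = Round(s_2, k_2) = 0x0E15F1
s_4 = Round(s_3, k_3) = 0x55120F

0x0E15F1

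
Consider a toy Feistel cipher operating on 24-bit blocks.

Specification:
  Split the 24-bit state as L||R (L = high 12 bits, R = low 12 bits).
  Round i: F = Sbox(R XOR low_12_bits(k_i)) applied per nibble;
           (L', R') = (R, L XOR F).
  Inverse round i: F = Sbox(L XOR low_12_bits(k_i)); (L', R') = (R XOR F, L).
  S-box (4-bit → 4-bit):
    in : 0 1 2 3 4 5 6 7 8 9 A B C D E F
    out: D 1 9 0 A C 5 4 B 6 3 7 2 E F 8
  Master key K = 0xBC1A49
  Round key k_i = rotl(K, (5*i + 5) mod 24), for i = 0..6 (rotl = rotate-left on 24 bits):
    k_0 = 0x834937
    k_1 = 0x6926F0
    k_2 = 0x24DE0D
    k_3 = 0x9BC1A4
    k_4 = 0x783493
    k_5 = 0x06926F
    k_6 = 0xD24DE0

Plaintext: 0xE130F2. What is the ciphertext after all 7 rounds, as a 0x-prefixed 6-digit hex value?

s_0 = plaintext = 0xE130F2
s_1 = Round(s_0, k_0) = 0x0F283F
s_2 = Round(s_1, k_1) = 0x83FFDA
s_3 = Round(s_2, k_2) = 0xFDA9DB
s_4 = Round(s_3, k_3) = 0x9DB492
s_5 = Round(s_4, k_4) = 0x49240A
s_6 = Round(s_5, k_5) = 0x40A1CE
s_7 = Round(s_6, k_6) = 0x1CE695

0x1CE695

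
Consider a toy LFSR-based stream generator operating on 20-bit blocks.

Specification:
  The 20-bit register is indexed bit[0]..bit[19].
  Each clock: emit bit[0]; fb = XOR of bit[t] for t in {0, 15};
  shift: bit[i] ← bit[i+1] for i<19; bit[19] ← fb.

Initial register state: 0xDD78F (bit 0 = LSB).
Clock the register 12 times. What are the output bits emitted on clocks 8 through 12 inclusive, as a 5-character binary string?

reg_0 = 0xDD78F
clock 1: out=1, reg = 0x6EBC7
clock 2: out=1, reg = 0x375E3
clock 3: out=1, reg = 0x9BAF1
clock 4: out=1, reg = 0x4DD78
clock 5: out=0, reg = 0xA6EBC
clock 6: out=0, reg = 0x5375E
clock 7: out=0, reg = 0x29BAF
clock 8: out=1, reg = 0x14DD7
clock 9: out=1, reg = 0x8A6EB
clock 10: out=1, reg = 0x45375
clock 11: out=1, reg = 0xA29BA
clock 12: out=0, reg = 0x514DD

11110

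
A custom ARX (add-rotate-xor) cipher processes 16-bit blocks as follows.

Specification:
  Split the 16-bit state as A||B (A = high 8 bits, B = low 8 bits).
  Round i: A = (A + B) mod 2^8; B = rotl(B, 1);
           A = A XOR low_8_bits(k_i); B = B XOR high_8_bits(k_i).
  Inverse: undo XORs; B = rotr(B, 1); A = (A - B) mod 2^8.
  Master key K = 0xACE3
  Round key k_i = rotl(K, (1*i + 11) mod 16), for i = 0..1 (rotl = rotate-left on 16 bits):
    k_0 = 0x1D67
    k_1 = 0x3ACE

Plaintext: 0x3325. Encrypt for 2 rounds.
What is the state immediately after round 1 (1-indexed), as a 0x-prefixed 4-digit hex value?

0x3F57

s_0 = plaintext = 0x3325
s_1 = Round(s_0, k_0) = 0x3F57
s_2 = Round(s_1, k_1) = 0x5894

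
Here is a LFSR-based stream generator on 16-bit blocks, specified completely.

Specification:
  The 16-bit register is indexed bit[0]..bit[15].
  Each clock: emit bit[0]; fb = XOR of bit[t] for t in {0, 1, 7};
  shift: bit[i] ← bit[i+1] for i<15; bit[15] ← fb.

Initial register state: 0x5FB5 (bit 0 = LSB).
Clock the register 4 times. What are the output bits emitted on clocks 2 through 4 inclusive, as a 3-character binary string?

reg_0 = 0x5FB5
clock 1: out=1, reg = 0x2FDA
clock 2: out=0, reg = 0x17ED
clock 3: out=1, reg = 0x0BF6
clock 4: out=0, reg = 0x05FB

010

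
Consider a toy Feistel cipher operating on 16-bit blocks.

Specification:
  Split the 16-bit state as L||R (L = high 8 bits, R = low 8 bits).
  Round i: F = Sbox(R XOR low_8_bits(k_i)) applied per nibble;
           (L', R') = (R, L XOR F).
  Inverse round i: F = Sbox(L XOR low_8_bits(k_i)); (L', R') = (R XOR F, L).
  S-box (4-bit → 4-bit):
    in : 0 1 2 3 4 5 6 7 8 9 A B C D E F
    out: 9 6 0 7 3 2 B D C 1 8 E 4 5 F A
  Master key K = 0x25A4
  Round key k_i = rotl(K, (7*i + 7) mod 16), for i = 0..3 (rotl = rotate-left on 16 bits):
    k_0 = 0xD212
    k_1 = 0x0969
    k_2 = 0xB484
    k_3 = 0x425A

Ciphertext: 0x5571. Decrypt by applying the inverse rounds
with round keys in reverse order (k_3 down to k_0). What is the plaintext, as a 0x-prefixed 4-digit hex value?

0x9F20

s_0 = ciphertext = 0x5571
s_1 = InvRound(s_0, k_3) = 0xEB55
s_2 = InvRound(s_1, k_2) = 0xEFEB
s_3 = InvRound(s_2, k_1) = 0x20EF
s_4 = InvRound(s_3, k_0) = 0x9F20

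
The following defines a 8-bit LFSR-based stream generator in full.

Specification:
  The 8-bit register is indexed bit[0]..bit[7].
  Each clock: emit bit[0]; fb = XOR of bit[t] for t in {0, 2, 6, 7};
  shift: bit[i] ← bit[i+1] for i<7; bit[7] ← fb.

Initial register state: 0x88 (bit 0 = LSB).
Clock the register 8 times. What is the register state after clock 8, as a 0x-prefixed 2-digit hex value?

0xA3

reg_0 = 0x88
clock 1: out=0, reg = 0xC4
clock 2: out=0, reg = 0xE2
clock 3: out=0, reg = 0x71
clock 4: out=1, reg = 0x38
clock 5: out=0, reg = 0x1C
clock 6: out=0, reg = 0x8E
clock 7: out=0, reg = 0x47
clock 8: out=1, reg = 0xA3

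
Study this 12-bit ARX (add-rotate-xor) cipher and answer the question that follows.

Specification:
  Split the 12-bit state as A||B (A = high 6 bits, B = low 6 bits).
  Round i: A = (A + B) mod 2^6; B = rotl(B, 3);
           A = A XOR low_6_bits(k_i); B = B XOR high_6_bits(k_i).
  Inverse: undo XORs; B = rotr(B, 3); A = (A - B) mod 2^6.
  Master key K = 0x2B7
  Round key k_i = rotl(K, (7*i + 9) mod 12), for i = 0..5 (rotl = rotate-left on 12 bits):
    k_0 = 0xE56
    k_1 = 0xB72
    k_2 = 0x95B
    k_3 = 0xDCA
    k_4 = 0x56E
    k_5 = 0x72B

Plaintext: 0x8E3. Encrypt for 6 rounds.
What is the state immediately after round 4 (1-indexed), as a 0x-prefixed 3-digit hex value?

s_0 = plaintext = 0x8E3
s_1 = Round(s_0, k_0) = 0x425
s_2 = Round(s_1, k_1) = 0x1C1
s_3 = Round(s_2, k_2) = 0x4ED
s_4 = Round(s_3, k_3) = 0x29A
s_5 = Round(s_4, k_4) = 0x286
s_6 = Round(s_5, k_5) = 0xEEC

0x29A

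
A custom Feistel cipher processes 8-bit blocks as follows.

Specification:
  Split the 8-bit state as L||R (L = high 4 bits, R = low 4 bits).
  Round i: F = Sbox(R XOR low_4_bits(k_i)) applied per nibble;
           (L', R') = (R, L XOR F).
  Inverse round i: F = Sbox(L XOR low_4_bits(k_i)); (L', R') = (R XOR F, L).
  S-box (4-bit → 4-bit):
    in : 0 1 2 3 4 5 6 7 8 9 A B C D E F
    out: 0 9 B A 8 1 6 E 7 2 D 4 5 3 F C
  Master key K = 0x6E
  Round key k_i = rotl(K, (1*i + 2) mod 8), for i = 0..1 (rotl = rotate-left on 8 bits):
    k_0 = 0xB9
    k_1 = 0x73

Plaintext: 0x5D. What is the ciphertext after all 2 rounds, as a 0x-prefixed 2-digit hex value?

s_0 = plaintext = 0x5D
s_1 = Round(s_0, k_0) = 0xDD
s_2 = Round(s_1, k_1) = 0xD2

0xD2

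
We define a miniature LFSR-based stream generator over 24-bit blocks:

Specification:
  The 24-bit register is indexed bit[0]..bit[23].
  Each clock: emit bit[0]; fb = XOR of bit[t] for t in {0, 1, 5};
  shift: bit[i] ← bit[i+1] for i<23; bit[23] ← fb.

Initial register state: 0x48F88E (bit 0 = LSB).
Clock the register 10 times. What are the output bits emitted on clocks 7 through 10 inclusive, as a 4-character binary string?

reg_0 = 0x48F88E
clock 1: out=0, reg = 0xA47C47
clock 2: out=1, reg = 0x523E23
clock 3: out=1, reg = 0xA91F11
clock 4: out=1, reg = 0xD48F88
clock 5: out=0, reg = 0x6A47C4
clock 6: out=0, reg = 0x3523E2
clock 7: out=0, reg = 0x1A91F1
clock 8: out=1, reg = 0x0D48F8
clock 9: out=0, reg = 0x86A47C
clock 10: out=0, reg = 0xC3523E

0100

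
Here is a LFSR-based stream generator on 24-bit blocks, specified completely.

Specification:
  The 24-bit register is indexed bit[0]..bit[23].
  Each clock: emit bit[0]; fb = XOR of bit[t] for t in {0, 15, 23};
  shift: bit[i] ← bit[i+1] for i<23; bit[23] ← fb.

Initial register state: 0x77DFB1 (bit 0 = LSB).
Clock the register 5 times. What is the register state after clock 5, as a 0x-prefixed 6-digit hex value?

0x53BEFD

reg_0 = 0x77DFB1
clock 1: out=1, reg = 0x3BEFD8
clock 2: out=0, reg = 0x9DF7EC
clock 3: out=0, reg = 0x4EFBF6
clock 4: out=0, reg = 0xA77DFB
clock 5: out=1, reg = 0x53BEFD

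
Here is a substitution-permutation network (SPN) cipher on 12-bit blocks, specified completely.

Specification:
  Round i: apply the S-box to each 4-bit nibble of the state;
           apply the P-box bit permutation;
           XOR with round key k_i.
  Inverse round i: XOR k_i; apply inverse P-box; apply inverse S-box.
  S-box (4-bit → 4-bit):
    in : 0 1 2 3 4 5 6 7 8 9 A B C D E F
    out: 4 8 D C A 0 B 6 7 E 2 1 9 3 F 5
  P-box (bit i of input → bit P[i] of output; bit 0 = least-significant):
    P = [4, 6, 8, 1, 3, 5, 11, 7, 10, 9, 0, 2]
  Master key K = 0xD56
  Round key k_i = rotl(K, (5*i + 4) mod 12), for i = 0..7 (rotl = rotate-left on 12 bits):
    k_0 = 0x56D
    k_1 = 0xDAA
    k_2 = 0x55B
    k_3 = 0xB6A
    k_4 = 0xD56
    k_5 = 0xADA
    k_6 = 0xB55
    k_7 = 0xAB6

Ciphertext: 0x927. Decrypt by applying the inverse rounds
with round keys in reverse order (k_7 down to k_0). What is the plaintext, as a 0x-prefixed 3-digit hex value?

0xC05

s_0 = ciphertext = 0x927
s_1 = InvRound(s_0, k_7) = 0x71F
s_2 = InvRound(s_1, k_6) = 0xBF4
s_3 = InvRound(s_2, k_5) = 0x1D3
s_4 = InvRound(s_3, k_4) = 0x235
s_5 = InvRound(s_4, k_3) = 0x3FE
s_6 = InvRound(s_5, k_2) = 0xE45
s_7 = InvRound(s_6, k_1) = 0x969
s_8 = InvRound(s_7, k_0) = 0xC05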